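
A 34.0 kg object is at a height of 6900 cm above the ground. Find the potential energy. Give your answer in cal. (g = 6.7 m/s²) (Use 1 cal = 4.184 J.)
Convert to SI: m = 34.0 kg, h = 69.0 m
PE = mgh = (34.0)(6.7)(69.0) = 15718.2 J = 3757 cal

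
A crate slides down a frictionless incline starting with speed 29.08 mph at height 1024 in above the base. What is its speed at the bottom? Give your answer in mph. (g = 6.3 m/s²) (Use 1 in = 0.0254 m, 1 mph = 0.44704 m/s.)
Convert to SI: v₀ = 12.9999 m/s, h = 26.0096 m
½mv₀² + mgh = ½mv² ⇒ v = √(v₀² + 2gh) = √(12.9999² + 2·6.3·26.0096) = 22.2872 m/s = 49.86 mph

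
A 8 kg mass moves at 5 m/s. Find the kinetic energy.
KE = ½mv² = ½(8)(5)² = 100.0 J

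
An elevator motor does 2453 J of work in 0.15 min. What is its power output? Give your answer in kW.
Convert to SI: W = 2453.0 J, t = 9.0 s
P = W/t = 2453.0/9.0 = 272.556 W = 0.2726 kW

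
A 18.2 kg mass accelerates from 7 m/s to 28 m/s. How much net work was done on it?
W = ΔKE = ½m(v₂² − v₁²) = ½(18.2)(28² − 7²) = 6688.5 J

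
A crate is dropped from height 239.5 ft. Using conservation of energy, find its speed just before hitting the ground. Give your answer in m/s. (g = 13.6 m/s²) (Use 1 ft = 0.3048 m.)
Convert to SI: h = 72.9996 m
mgh = ½mv² ⇒ v = √(2gh) = √(2·13.6·72.9996) = 44.56 m/s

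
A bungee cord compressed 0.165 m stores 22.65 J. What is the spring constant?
k = 2·PE/x² = 2·22.65/(0.165)² = 1664 N/m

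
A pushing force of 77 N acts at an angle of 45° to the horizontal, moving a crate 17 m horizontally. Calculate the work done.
W = F·d·cosθ = (77)(17)cos(45°) = 925.6 J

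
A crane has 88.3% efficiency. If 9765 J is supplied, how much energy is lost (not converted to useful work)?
W_lost = W_in(1 − η) = 9765·(1 − 0.883) = 1143 J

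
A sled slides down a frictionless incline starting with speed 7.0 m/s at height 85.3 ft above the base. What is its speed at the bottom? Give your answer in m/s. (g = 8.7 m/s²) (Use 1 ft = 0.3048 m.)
Convert to SI: v₀ = 7.0 m/s, h = 25.9994 m
½mv₀² + mgh = ½mv² ⇒ v = √(v₀² + 2gh) = √(7.0² + 2·8.7·25.9994) = 22.39 m/s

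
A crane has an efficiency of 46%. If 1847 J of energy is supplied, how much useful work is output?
W_out = η·W_in = 0.46·1847 = 849.62 J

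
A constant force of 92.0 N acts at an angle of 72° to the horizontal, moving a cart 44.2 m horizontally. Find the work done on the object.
W = F·d·cosθ = (92.0)(44.2)cos(72°) = 1257 J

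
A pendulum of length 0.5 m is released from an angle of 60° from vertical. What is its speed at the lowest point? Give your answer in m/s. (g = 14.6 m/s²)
h = L(1 − cosθ) = 0.5(1 − cos60°) = 0.25 m
v = √(2gh) = √(2·14.6·0.25) = 2.702 m/s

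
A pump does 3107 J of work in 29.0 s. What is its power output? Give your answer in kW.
P = W/t = 3107.0/29.0 = 107.138 W = 0.1071 kW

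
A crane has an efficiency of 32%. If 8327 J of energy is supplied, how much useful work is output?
W_out = η·W_in = 0.32·8327 = 2664.64 J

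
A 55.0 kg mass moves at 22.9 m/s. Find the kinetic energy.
KE = ½mv² = ½(55.0)(22.9)² = 14420 J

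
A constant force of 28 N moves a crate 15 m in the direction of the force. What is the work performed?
W = F·d = (28)(15) = 420.0 J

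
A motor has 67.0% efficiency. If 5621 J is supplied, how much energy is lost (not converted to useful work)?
W_lost = W_in(1 − η) = 5621·(1 − 0.67) = 1855 J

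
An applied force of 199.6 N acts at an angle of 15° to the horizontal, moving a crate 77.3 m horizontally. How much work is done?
W = F·d·cosθ = (199.6)(77.3)cos(15°) = 14900 J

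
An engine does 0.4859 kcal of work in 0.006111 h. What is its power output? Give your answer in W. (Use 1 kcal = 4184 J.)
Convert to SI: W = 2033.01 J, t = 21.9996 s
P = W/t = 2033.01/21.9996 = 92.41 W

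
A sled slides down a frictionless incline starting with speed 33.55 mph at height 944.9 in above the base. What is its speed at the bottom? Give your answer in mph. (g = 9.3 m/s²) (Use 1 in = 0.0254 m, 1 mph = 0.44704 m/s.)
Convert to SI: v₀ = 14.9982 m/s, h = 24.0005 m
½mv₀² + mgh = ½mv² ⇒ v = √(v₀² + 2gh) = √(14.9982² + 2·9.3·24.0005) = 25.9105 m/s = 57.96 mph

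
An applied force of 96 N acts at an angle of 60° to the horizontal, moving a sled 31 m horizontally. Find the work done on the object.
W = F·d·cosθ = (96)(31)cos(60°) = 1488 J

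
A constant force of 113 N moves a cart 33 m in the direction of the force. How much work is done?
W = F·d = (113)(33) = 3729 J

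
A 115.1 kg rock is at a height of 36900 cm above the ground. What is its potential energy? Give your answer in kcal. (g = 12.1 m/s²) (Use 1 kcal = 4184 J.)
Convert to SI: m = 115.1 kg, h = 369.0 m
PE = mgh = (115.1)(12.1)(369.0) = 513910 J = 122.8 kcal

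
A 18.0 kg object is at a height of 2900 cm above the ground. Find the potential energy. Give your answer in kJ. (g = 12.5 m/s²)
Convert to SI: m = 18.0 kg, h = 29.0 m
PE = mgh = (18.0)(12.5)(29.0) = 6525.0 J = 6.525 kJ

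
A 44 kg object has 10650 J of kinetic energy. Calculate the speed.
v = √(2·KE/m) = √(2·10650/44) = 22.0 m/s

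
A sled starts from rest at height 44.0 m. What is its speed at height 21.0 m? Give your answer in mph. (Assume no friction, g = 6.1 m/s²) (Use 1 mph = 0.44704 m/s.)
mgh₁ = mgh₂ + ½mv² ⇒ v = √(2g(h₁−h₂)) = √(2·6.1·23.0) = 16.7511 m/s = 37.47 mph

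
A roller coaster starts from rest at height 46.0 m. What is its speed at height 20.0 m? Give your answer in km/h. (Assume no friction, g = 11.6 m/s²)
mgh₁ = mgh₂ + ½mv² ⇒ v = √(2g(h₁−h₂)) = √(2·11.6·26.0) = 24.5601 m/s = 88.42 km/h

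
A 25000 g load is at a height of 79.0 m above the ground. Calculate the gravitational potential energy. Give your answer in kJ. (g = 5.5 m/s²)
Convert to SI: m = 25.0 kg, h = 79.0 m
PE = mgh = (25.0)(5.5)(79.0) = 10862.5 J = 10.86 kJ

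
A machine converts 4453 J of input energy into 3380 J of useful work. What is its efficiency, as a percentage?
η = W_out/W_in = 3380/4453 = 75.9%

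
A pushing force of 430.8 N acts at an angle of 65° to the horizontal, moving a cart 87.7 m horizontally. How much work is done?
W = F·d·cosθ = (430.8)(87.7)cos(65°) = 15970 J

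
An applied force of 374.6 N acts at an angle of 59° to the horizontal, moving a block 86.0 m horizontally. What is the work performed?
W = F·d·cosθ = (374.6)(86.0)cos(59°) = 16590 J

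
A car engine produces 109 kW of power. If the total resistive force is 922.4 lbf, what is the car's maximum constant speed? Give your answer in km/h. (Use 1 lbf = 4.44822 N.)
Convert to SI: F = 4103.04 N
P = Fv ⇒ v = P/F = 109000 W/4103.04 N = 26.5657 m/s = 95.64 km/h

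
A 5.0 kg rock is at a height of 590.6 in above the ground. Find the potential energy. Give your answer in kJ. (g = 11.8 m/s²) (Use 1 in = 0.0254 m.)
Convert to SI: m = 5.0 kg, h = 15.0012 m
PE = mgh = (5.0)(11.8)(15.0012) = 885.073 J = 0.8851 kJ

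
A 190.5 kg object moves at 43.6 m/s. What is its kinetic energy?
KE = ½mv² = ½(190.5)(43.6)² = 181100 J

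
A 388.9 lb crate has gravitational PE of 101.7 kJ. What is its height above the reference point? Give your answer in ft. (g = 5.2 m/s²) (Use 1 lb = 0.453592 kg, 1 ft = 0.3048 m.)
Convert to SI: m = 176.402 kg, PE = 101700 J
h = PE/(mg) = 101700/(176.402·5.2) = 110.87 m = 363.7 ft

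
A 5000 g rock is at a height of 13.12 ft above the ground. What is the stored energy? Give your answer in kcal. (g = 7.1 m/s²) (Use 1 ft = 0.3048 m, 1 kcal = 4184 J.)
Convert to SI: m = 5.0 kg, h = 3.99898 m
PE = mgh = (5.0)(7.1)(3.99898) = 141.964 J = 0.03393 kcal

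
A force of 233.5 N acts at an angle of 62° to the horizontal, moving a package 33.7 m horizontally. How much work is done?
W = F·d·cosθ = (233.5)(33.7)cos(62°) = 3694 J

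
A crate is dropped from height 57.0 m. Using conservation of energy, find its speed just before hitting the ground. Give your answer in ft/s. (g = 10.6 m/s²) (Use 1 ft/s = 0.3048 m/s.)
mgh = ½mv² ⇒ v = √(2gh) = √(2·10.6·57.0) = 34.762 m/s = 114.0 ft/s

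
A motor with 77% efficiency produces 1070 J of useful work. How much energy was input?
W_in = W_out/η = 1070/0.77 = 1390 J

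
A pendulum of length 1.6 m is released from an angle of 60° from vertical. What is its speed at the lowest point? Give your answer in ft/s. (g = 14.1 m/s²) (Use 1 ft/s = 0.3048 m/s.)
h = L(1 − cosθ) = 1.6(1 − cos60°) = 0.8 m
v = √(2gh) = √(2·14.1·0.8) = 4.74974 m/s = 15.58 ft/s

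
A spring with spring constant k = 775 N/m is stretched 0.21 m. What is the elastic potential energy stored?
PE = ½kx² = ½(775)(0.21)² = 17.09 J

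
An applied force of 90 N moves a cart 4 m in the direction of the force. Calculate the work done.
W = F·d = (90)(4) = 360.0 J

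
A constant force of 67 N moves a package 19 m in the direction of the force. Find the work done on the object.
W = F·d = (67)(19) = 1273 J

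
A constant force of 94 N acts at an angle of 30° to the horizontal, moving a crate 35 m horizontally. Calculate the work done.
W = F·d·cosθ = (94)(35)cos(30°) = 2849 J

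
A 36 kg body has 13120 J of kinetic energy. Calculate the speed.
v = √(2·KE/m) = √(2·13120/36) = 27.0 m/s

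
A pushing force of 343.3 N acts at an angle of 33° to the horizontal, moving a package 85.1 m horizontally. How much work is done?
W = F·d·cosθ = (343.3)(85.1)cos(33°) = 24500 J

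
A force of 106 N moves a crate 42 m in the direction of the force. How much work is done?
W = F·d = (106)(42) = 4452 J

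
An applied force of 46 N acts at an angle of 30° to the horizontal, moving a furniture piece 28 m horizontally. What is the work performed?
W = F·d·cosθ = (46)(28)cos(30°) = 1115 J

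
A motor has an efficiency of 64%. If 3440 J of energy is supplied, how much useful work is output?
W_out = η·W_in = 0.64·3440 = 2201.6 J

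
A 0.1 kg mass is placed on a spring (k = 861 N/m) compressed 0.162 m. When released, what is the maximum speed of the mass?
½kx² = ½mv² ⇒ v = x√(k/m) = (0.162)√(861/0.1) = 15.03 m/s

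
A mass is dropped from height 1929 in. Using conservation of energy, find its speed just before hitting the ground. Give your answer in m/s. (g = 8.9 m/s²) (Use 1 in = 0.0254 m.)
Convert to SI: h = 48.9966 m
mgh = ½mv² ⇒ v = √(2gh) = √(2·8.9·48.9966) = 29.53 m/s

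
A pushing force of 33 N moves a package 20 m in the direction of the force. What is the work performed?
W = F·d = (33)(20) = 660.0 J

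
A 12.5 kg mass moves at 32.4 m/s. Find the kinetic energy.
KE = ½mv² = ½(12.5)(32.4)² = 6561 J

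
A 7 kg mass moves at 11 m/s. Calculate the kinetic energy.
KE = ½mv² = ½(7)(11)² = 423.5 J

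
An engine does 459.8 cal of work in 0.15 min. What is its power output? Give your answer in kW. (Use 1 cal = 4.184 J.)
Convert to SI: W = 1923.8 J, t = 9.0 s
P = W/t = 1923.8/9.0 = 213.756 W = 0.2138 kW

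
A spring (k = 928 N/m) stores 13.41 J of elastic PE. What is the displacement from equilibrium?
x = √(2·PE/k) = √(2·13.41/928) = 0.17 m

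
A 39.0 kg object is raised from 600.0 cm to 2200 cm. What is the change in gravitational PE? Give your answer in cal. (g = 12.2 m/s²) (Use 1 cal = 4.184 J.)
Convert to SI: m = 39.0 kg, Δh = 16.0 m
ΔPE = mgΔh = (39.0)(12.2)(16.0) = 7612.8 J = 1820 cal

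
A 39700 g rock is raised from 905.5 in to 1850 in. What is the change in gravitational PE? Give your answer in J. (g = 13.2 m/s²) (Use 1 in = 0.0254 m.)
Convert to SI: m = 39.7 kg, Δh = 23.9903 m
ΔPE = mgΔh = (39.7)(13.2)(23.9903) = 12570 J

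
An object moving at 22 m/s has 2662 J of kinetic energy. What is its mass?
m = 2·KE/v² = 2·2662/(22)² = 11.0 kg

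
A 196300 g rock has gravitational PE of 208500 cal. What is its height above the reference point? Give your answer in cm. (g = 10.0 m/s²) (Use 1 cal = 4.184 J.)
Convert to SI: m = 196.3 kg, PE = 872364 J
h = PE/(mg) = 872364/(196.3·10.0) = 444.403 m = 44440 cm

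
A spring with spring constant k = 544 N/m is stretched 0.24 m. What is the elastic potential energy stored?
PE = ½kx² = ½(544)(0.24)² = 15.67 J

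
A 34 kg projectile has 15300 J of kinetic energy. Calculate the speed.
v = √(2·KE/m) = √(2·15300/34) = 30.0 m/s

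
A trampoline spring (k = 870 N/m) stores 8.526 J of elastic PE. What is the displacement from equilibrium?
x = √(2·PE/k) = √(2·8.526/870) = 0.14 m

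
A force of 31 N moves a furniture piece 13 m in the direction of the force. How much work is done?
W = F·d = (31)(13) = 403.0 J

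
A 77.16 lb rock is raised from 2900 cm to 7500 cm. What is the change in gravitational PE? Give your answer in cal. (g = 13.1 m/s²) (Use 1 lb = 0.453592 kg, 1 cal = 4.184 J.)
Convert to SI: m = 34.9992 kg, Δh = 46.0 m
ΔPE = mgΔh = (34.9992)(13.1)(46.0) = 21090.5 J = 5041 cal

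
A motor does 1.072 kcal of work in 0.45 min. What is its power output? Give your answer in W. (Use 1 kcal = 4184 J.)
Convert to SI: W = 4485.25 J, t = 27.0 s
P = W/t = 4485.25/27.0 = 166.1 W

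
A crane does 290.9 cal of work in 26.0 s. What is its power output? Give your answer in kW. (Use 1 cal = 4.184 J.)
Convert to SI: W = 1217.13 J, t = 26.0 s
P = W/t = 1217.13/26.0 = 46.8125 W = 0.04681 kW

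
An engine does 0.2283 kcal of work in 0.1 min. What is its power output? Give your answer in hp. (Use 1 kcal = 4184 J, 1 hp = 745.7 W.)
Convert to SI: W = 955.207 J, t = 6.0 s
P = W/t = 955.207/6.0 = 159.201 W = 0.2135 hp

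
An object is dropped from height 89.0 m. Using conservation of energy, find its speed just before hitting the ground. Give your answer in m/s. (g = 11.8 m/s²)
mgh = ½mv² ⇒ v = √(2gh) = √(2·11.8·89.0) = 45.83 m/s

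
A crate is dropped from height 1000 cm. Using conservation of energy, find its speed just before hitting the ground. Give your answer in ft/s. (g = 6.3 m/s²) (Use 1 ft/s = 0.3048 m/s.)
Convert to SI: h = 10.0 m
mgh = ½mv² ⇒ v = √(2gh) = √(2·6.3·10.0) = 11.225 m/s = 36.83 ft/s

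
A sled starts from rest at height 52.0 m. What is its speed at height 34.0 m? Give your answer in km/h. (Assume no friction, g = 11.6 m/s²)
mgh₁ = mgh₂ + ½mv² ⇒ v = √(2g(h₁−h₂)) = √(2·11.6·18.0) = 20.4353 m/s = 73.57 km/h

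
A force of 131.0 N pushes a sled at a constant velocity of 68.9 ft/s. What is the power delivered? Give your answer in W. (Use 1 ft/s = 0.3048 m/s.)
Convert to SI: F = 131.0 N, v = 21.0007 m/s
P = Fv = (131.0)(21.0007) = 2751 W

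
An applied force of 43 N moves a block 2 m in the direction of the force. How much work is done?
W = F·d = (43)(2) = 86.0 J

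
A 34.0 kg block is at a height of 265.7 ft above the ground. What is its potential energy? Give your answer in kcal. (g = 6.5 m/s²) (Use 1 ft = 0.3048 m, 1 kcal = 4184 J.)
Convert to SI: m = 34.0 kg, h = 80.9854 m
PE = mgh = (34.0)(6.5)(80.9854) = 17897.8 J = 4.278 kcal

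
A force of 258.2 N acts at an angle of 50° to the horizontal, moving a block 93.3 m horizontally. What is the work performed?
W = F·d·cosθ = (258.2)(93.3)cos(50°) = 15480 J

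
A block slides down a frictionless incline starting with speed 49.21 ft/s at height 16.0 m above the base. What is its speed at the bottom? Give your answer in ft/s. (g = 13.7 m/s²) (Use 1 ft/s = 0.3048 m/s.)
Convert to SI: v₀ = 14.9992 m/s, h = 16.0 m
½mv₀² + mgh = ½mv² ⇒ v = √(v₀² + 2gh) = √(14.9992² + 2·13.7·16.0) = 25.7561 m/s = 84.5 ft/s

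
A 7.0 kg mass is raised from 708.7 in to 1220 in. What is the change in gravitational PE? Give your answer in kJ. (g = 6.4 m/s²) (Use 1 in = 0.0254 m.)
Convert to SI: m = 7.0 kg, Δh = 12.987 m
ΔPE = mgΔh = (7.0)(6.4)(12.987) = 581.818 J = 0.5818 kJ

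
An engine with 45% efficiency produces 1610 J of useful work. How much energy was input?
W_in = W_out/η = 1610/0.45 = 3578 J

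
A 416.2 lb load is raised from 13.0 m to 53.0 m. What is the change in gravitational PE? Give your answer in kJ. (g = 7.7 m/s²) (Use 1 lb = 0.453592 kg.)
Convert to SI: m = 188.785 kg, Δh = 40.0 m
ΔPE = mgΔh = (188.785)(7.7)(40.0) = 58145.8 J = 58.15 kJ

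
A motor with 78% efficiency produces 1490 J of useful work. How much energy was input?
W_in = W_out/η = 1490/0.78 = 1910 J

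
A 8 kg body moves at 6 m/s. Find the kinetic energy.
KE = ½mv² = ½(8)(6)² = 144.0 J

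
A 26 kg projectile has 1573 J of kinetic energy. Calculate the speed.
v = √(2·KE/m) = √(2·1573/26) = 11.0 m/s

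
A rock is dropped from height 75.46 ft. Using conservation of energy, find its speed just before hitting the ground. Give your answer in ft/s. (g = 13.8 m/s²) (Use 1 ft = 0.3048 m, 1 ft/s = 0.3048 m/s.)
Convert to SI: h = 23.0002 m
mgh = ½mv² ⇒ v = √(2gh) = √(2·13.8·23.0002) = 25.1954 m/s = 82.66 ft/s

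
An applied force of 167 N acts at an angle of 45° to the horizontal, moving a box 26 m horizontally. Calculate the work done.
W = F·d·cosθ = (167)(26)cos(45°) = 3070 J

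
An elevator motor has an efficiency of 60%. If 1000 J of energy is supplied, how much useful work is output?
W_out = η·W_in = 0.6·1000 = 600.0 J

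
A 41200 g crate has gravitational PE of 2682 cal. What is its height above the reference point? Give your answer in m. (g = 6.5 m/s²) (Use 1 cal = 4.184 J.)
Convert to SI: m = 41.2 kg, PE = 11221.5 J
h = PE/(mg) = 11221.5/(41.2·6.5) = 41.9 m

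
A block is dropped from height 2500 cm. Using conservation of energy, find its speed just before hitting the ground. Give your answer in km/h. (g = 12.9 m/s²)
Convert to SI: h = 25.0 m
mgh = ½mv² ⇒ v = √(2gh) = √(2·12.9·25.0) = 25.3969 m/s = 91.43 km/h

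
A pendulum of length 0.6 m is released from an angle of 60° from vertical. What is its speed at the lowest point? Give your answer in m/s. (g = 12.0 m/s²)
h = L(1 − cosθ) = 0.6(1 − cos60°) = 0.3 m
v = √(2gh) = √(2·12.0·0.3) = 2.683 m/s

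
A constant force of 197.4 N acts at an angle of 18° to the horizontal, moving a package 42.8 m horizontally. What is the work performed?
W = F·d·cosθ = (197.4)(42.8)cos(18°) = 8035 J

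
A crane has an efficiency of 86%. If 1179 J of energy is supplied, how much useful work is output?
W_out = η·W_in = 0.86·1179 = 1013.94 J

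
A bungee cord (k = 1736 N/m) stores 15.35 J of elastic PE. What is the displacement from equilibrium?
x = √(2·PE/k) = √(2·15.35/1736) = 0.133 m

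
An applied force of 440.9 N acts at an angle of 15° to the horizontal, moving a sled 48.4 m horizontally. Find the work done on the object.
W = F·d·cosθ = (440.9)(48.4)cos(15°) = 20610 J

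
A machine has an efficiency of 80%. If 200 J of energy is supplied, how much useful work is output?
W_out = η·W_in = 0.8·200 = 160.0 J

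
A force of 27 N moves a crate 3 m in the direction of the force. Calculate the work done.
W = F·d = (27)(3) = 81.0 J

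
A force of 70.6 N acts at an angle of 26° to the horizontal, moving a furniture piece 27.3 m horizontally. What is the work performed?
W = F·d·cosθ = (70.6)(27.3)cos(26°) = 1732 J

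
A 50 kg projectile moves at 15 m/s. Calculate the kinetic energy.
KE = ½mv² = ½(50)(15)² = 5625.0 J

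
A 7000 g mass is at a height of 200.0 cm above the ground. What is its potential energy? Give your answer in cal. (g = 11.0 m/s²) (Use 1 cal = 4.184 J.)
Convert to SI: m = 7.0 kg, h = 2.0 m
PE = mgh = (7.0)(11.0)(2.0) = 154.0 J = 36.81 cal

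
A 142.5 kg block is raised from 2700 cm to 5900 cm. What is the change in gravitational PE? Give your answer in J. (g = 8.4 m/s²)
Convert to SI: m = 142.5 kg, Δh = 32.0 m
ΔPE = mgΔh = (142.5)(8.4)(32.0) = 38300 J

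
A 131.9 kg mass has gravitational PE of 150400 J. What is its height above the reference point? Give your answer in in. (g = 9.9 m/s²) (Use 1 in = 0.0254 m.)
h = PE/(mg) = 150400/(131.9·9.9) = 115.178 m = 4535 in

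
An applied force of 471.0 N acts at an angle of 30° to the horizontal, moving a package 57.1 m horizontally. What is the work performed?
W = F·d·cosθ = (471.0)(57.1)cos(30°) = 23290 J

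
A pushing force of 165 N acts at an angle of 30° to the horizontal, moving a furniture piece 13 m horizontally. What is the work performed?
W = F·d·cosθ = (165)(13)cos(30°) = 1858 J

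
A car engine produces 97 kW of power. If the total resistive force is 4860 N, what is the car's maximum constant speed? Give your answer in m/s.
P = Fv ⇒ v = P/F = 97000 W/4860.0 N = 19.96 m/s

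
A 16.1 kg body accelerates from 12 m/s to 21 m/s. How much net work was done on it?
W = ΔKE = ½m(v₂² − v₁²) = ½(16.1)(21² − 12²) = 2390.85 J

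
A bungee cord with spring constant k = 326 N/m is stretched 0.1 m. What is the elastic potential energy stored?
PE = ½kx² = ½(326)(0.1)² = 1.63 J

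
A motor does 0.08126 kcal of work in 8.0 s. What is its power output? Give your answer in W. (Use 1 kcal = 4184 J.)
Convert to SI: W = 339.992 J, t = 8.0 s
P = W/t = 339.992/8.0 = 42.5 W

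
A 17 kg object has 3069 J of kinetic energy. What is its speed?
v = √(2·KE/m) = √(2·3069/17) = 19.0 m/s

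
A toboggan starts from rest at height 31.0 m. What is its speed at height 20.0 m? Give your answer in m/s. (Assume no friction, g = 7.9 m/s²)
mgh₁ = mgh₂ + ½mv² ⇒ v = √(2g(h₁−h₂)) = √(2·7.9·11.0) = 13.18 m/s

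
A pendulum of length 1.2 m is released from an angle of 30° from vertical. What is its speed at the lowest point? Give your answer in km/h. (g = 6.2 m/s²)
h = L(1 − cosθ) = 1.2(1 − cos30°) = 0.16077 m
v = √(2gh) = √(2·6.2·0.16077) = 1.41193 m/s = 5.083 km/h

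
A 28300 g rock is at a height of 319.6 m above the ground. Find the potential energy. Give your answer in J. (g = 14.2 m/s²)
Convert to SI: m = 28.3 kg, h = 319.6 m
PE = mgh = (28.3)(14.2)(319.6) = 128400 J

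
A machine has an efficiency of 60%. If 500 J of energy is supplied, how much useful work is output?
W_out = η·W_in = 0.6·500 = 300.0 J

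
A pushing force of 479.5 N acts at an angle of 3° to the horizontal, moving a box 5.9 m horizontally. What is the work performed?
W = F·d·cosθ = (479.5)(5.9)cos(3°) = 2825 J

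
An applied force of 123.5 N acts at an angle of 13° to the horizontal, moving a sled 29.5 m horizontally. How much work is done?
W = F·d·cosθ = (123.5)(29.5)cos(13°) = 3550 J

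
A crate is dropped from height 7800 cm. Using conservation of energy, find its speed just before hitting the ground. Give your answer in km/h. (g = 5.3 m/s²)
Convert to SI: h = 78.0 m
mgh = ½mv² ⇒ v = √(2gh) = √(2·5.3·78.0) = 28.7541 m/s = 103.5 km/h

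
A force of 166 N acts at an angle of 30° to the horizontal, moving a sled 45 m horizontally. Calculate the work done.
W = F·d·cosθ = (166)(45)cos(30°) = 6469 J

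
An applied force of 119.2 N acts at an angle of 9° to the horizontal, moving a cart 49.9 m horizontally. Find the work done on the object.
W = F·d·cosθ = (119.2)(49.9)cos(9°) = 5875 J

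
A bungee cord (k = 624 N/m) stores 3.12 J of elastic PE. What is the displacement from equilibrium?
x = √(2·PE/k) = √(2·3.12/624) = 0.1 m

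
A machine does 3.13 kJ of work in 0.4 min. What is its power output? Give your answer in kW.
Convert to SI: W = 3130.0 J, t = 24.0 s
P = W/t = 3130.0/24.0 = 130.417 W = 0.1304 kW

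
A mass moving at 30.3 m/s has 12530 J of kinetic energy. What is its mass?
m = 2·KE/v² = 2·12530/(30.3)² = 27.3 kg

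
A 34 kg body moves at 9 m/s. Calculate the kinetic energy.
KE = ½mv² = ½(34)(9)² = 1377.0 J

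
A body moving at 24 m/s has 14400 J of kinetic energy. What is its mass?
m = 2·KE/v² = 2·14400/(24)² = 50.0 kg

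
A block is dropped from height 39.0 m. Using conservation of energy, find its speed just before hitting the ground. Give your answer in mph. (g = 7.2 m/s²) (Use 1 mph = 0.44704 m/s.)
mgh = ½mv² ⇒ v = √(2gh) = √(2·7.2·39.0) = 23.6981 m/s = 53.01 mph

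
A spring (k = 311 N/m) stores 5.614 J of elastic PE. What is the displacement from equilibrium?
x = √(2·PE/k) = √(2·5.614/311) = 0.19 m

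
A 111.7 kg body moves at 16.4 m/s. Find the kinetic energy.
KE = ½mv² = ½(111.7)(16.4)² = 15020 J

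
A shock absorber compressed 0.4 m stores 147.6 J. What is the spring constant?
k = 2·PE/x² = 2·147.6/(0.4)² = 1845 N/m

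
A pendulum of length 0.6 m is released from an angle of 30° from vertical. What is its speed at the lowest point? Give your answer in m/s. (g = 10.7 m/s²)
h = L(1 − cosθ) = 0.6(1 − cos30°) = 0.0803848 m
v = √(2gh) = √(2·10.7·0.0803848) = 1.312 m/s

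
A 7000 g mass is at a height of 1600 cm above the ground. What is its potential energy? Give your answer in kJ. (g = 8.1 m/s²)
Convert to SI: m = 7.0 kg, h = 16.0 m
PE = mgh = (7.0)(8.1)(16.0) = 907.2 J = 0.9072 kJ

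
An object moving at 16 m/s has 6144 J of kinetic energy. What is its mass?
m = 2·KE/v² = 2·6144/(16)² = 48.0 kg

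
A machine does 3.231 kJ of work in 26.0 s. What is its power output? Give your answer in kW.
Convert to SI: W = 3231.0 J, t = 26.0 s
P = W/t = 3231.0/26.0 = 124.269 W = 0.1243 kW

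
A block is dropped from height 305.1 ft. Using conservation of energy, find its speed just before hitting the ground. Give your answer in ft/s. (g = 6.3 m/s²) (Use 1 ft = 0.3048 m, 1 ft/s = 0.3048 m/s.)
Convert to SI: h = 92.9945 m
mgh = ½mv² ⇒ v = √(2gh) = √(2·6.3·92.9945) = 34.2305 m/s = 112.3 ft/s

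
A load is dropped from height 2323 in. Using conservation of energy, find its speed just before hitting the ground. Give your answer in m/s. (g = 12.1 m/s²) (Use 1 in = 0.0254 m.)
Convert to SI: h = 59.0042 m
mgh = ½mv² ⇒ v = √(2gh) = √(2·12.1·59.0042) = 37.79 m/s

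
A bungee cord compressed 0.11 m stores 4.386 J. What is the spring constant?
k = 2·PE/x² = 2·4.386/(0.11)² = 725.0 N/m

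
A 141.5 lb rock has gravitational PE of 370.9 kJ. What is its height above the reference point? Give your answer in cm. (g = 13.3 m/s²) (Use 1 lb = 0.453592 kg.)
Convert to SI: m = 64.1833 kg, PE = 370900 J
h = PE/(mg) = 370900/(64.1833·13.3) = 434.494 m = 43450 cm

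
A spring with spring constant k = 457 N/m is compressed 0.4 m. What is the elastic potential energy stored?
PE = ½kx² = ½(457)(0.4)² = 36.56 J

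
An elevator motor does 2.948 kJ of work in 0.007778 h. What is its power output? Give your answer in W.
Convert to SI: W = 2948.0 J, t = 28.0008 s
P = W/t = 2948.0/28.0008 = 105.3 W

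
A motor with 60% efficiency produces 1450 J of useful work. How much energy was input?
W_in = W_out/η = 1450/0.6 = 2417 J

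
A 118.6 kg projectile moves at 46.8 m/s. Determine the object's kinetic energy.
KE = ½mv² = ½(118.6)(46.8)² = 129900 J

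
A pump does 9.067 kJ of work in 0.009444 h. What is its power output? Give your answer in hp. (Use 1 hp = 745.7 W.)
Convert to SI: W = 9067.0 J, t = 33.9984 s
P = W/t = 9067.0/33.9984 = 266.689 W = 0.3576 hp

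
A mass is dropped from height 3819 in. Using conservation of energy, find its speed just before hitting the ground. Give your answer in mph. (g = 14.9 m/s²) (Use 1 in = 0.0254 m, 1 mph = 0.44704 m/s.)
Convert to SI: h = 97.0026 m
mgh = ½mv² ⇒ v = √(2gh) = √(2·14.9·97.0026) = 53.765 m/s = 120.3 mph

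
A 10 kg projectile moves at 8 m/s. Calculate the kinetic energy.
KE = ½mv² = ½(10)(8)² = 320.0 J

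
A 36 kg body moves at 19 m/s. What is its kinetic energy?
KE = ½mv² = ½(36)(19)² = 6498.0 J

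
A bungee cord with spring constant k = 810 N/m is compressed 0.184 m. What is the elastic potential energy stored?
PE = ½kx² = ½(810)(0.184)² = 13.71 J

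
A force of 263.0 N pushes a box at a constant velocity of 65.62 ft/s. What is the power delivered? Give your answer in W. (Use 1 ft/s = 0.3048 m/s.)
Convert to SI: F = 263.0 N, v = 20.001 m/s
P = Fv = (263.0)(20.001) = 5260 W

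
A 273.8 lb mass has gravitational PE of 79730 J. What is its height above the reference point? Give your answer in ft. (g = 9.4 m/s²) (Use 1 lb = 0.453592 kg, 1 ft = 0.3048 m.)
Convert to SI: m = 124.193 kg, PE = 79730.0 J
h = PE/(mg) = 79730.0/(124.193·9.4) = 68.296 m = 224.1 ft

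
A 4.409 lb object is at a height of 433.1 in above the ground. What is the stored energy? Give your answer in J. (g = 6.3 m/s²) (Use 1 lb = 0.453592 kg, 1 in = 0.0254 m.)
Convert to SI: m = 1.99989 kg, h = 11.0007 m
PE = mgh = (1.99989)(6.3)(11.0007) = 138.6 J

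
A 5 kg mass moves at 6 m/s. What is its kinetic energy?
KE = ½mv² = ½(5)(6)² = 90.0 J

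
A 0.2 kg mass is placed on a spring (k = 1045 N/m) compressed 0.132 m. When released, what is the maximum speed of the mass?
½kx² = ½mv² ⇒ v = x√(k/m) = (0.132)√(1045/0.2) = 9.542 m/s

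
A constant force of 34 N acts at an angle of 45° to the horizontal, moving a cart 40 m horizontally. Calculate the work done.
W = F·d·cosθ = (34)(40)cos(45°) = 961.7 J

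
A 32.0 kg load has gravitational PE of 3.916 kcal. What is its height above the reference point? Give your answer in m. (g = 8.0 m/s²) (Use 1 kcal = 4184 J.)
Convert to SI: m = 32.0 kg, PE = 16384.5 J
h = PE/(mg) = 16384.5/(32.0·8.0) = 64.0 m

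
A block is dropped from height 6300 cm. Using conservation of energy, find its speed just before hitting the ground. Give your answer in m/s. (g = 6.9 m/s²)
Convert to SI: h = 63.0 m
mgh = ½mv² ⇒ v = √(2gh) = √(2·6.9·63.0) = 29.49 m/s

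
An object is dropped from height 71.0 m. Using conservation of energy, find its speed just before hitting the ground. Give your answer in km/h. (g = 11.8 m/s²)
mgh = ½mv² ⇒ v = √(2gh) = √(2·11.8·71.0) = 40.9341 m/s = 147.4 km/h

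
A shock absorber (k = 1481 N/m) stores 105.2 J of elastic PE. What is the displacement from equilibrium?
x = √(2·PE/k) = √(2·105.2/1481) = 0.3769 m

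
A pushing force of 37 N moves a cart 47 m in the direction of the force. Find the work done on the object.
W = F·d = (37)(47) = 1739 J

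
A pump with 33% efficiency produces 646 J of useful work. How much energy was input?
W_in = W_out/η = 646/0.33 = 1958 J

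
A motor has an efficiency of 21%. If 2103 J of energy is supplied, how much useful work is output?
W_out = η·W_in = 0.21·2103 = 441.63 J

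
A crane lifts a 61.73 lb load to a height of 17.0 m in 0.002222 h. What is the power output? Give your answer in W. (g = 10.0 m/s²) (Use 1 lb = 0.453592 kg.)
Convert to SI: m = 28.0002 kg, h = 17.0 m, t = 7.9992 s
P = mgh/t = (28.0002)(10.0)(17.0)/7.9992 = 595.1 W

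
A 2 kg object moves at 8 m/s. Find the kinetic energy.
KE = ½mv² = ½(2)(8)² = 64.0 J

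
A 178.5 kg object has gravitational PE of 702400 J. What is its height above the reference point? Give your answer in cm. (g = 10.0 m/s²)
h = PE/(mg) = 702400/(178.5·10.0) = 393.501 m = 39350 cm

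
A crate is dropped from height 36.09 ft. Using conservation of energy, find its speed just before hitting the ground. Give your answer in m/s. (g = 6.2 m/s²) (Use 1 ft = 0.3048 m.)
Convert to SI: h = 11.0002 m
mgh = ½mv² ⇒ v = √(2gh) = √(2·6.2·11.0002) = 11.68 m/s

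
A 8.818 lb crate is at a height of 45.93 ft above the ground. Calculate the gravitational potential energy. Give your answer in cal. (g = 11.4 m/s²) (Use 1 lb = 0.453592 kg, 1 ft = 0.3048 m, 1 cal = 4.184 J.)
Convert to SI: m = 3.99977 kg, h = 13.9995 m
PE = mgh = (3.99977)(11.4)(13.9995) = 638.34 J = 152.6 cal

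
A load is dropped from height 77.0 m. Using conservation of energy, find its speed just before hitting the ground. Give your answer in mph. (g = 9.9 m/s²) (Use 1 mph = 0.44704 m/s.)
mgh = ½mv² ⇒ v = √(2gh) = √(2·9.9·77.0) = 39.0461 m/s = 87.34 mph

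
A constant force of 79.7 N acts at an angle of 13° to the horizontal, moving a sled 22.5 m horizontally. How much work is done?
W = F·d·cosθ = (79.7)(22.5)cos(13°) = 1747 J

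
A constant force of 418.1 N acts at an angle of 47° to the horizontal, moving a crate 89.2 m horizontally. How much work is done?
W = F·d·cosθ = (418.1)(89.2)cos(47°) = 25430 J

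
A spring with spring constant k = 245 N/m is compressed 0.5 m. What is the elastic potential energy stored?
PE = ½kx² = ½(245)(0.5)² = 30.63 J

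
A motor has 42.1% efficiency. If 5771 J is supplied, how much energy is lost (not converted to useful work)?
W_lost = W_in(1 − η) = 5771·(1 − 0.421) = 3341 J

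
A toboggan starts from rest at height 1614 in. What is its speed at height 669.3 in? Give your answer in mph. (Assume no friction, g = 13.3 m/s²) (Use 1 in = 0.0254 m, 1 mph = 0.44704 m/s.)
Convert to SI: h₁−h₂ = 23.9954 m
mgh₁ = mgh₂ + ½mv² ⇒ v = √(2g(h₁−h₂)) = √(2·13.3·23.9954) = 25.2641 m/s = 56.51 mph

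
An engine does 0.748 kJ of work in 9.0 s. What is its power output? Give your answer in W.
Convert to SI: W = 748.0 J, t = 9.0 s
P = W/t = 748.0/9.0 = 83.11 W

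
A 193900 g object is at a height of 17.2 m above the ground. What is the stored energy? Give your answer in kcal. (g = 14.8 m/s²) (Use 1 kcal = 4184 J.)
Convert to SI: m = 193.9 kg, h = 17.2 m
PE = mgh = (193.9)(14.8)(17.2) = 49359.2 J = 11.8 kcal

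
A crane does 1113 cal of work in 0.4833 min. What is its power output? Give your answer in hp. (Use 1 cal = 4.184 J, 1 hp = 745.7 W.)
Convert to SI: W = 4656.79 J, t = 28.998 s
P = W/t = 4656.79/28.998 = 160.59 W = 0.2154 hp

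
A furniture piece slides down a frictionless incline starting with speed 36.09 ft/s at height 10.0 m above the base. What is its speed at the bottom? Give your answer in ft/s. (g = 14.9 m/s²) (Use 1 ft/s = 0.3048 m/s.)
Convert to SI: v₀ = 11.0002 m/s, h = 10.0 m
½mv₀² + mgh = ½mv² ⇒ v = √(v₀² + 2gh) = √(11.0002² + 2·14.9·10.0) = 20.4696 m/s = 67.16 ft/s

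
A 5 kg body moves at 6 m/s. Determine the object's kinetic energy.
KE = ½mv² = ½(5)(6)² = 90.0 J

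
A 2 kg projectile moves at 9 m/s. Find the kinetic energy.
KE = ½mv² = ½(2)(9)² = 81.0 J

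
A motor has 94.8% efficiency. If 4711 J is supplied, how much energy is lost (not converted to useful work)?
W_lost = W_in(1 − η) = 4711·(1 − 0.948) = 245.0 J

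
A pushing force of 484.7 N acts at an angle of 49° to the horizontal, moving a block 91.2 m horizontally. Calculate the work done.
W = F·d·cosθ = (484.7)(91.2)cos(49°) = 29000 J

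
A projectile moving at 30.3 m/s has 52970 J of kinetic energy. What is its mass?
m = 2·KE/v² = 2·52970/(30.3)² = 115.4 kg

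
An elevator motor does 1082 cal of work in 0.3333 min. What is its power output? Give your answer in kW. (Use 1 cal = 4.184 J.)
Convert to SI: W = 4527.09 J, t = 19.998 s
P = W/t = 4527.09/19.998 = 226.377 W = 0.2264 kW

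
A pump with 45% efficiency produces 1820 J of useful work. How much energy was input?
W_in = W_out/η = 1820/0.45 = 4044 J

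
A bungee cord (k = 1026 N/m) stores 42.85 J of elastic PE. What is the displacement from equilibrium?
x = √(2·PE/k) = √(2·42.85/1026) = 0.289 m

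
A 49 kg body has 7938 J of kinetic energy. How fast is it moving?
v = √(2·KE/m) = √(2·7938/49) = 18.0 m/s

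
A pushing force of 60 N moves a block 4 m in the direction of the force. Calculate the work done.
W = F·d = (60)(4) = 240.0 J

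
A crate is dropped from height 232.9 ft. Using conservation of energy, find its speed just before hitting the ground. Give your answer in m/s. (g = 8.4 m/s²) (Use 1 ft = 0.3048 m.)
Convert to SI: h = 70.9879 m
mgh = ½mv² ⇒ v = √(2gh) = √(2·8.4·70.9879) = 34.53 m/s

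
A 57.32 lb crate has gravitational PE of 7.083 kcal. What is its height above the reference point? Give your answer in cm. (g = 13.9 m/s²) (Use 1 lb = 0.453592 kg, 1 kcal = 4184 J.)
Convert to SI: m = 25.9999 kg, PE = 29635.3 J
h = PE/(mg) = 29635.3/(25.9999·13.9) = 82.0016 m = 8200 cm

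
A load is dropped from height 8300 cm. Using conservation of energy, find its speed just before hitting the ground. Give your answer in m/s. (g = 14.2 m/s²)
Convert to SI: h = 83.0 m
mgh = ½mv² ⇒ v = √(2gh) = √(2·14.2·83.0) = 48.55 m/s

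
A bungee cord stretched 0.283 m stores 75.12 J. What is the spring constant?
k = 2·PE/x² = 2·75.12/(0.283)² = 1876 N/m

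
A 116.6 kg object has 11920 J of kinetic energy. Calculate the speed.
v = √(2·KE/m) = √(2·11920/116.6) = 14.3 m/s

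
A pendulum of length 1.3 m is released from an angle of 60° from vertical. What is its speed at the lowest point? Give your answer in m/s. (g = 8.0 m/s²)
h = L(1 − cosθ) = 1.3(1 − cos60°) = 0.65 m
v = √(2gh) = √(2·8.0·0.65) = 3.225 m/s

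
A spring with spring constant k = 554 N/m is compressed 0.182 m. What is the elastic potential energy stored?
PE = ½kx² = ½(554)(0.182)² = 9.175 J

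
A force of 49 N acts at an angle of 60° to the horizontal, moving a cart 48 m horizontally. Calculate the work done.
W = F·d·cosθ = (49)(48)cos(60°) = 1176 J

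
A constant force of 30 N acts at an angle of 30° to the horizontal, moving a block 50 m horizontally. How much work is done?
W = F·d·cosθ = (30)(50)cos(30°) = 1299 J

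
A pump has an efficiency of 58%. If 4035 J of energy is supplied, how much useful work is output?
W_out = η·W_in = 0.58·4035 = 2340.3 J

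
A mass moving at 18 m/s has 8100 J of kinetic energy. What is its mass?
m = 2·KE/v² = 2·8100/(18)² = 50.0 kg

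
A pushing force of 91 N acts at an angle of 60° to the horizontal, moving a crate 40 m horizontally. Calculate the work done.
W = F·d·cosθ = (91)(40)cos(60°) = 1820 J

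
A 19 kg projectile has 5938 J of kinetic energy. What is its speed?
v = √(2·KE/m) = √(2·5938/19) = 25.0 m/s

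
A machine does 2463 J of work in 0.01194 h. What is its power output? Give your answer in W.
Convert to SI: W = 2463.0 J, t = 42.984 s
P = W/t = 2463.0/42.984 = 57.3 W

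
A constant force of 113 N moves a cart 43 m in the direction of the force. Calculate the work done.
W = F·d = (113)(43) = 4859 J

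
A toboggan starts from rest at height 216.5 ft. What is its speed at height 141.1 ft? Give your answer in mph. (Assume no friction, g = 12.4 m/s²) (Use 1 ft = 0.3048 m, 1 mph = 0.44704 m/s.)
Convert to SI: h₁−h₂ = 22.9819 m
mgh₁ = mgh₂ + ½mv² ⇒ v = √(2g(h₁−h₂)) = √(2·12.4·22.9819) = 23.8737 m/s = 53.4 mph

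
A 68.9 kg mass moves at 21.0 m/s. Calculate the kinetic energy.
KE = ½mv² = ½(68.9)(21.0)² = 15190 J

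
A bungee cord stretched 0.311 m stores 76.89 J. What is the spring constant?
k = 2·PE/x² = 2·76.89/(0.311)² = 1590 N/m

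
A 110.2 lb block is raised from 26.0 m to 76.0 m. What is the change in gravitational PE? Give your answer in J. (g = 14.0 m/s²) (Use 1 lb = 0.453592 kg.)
Convert to SI: m = 49.9858 kg, Δh = 50.0 m
ΔPE = mgΔh = (49.9858)(14.0)(50.0) = 34990 J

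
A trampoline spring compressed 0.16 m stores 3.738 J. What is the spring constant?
k = 2·PE/x² = 2·3.738/(0.16)² = 292.0 N/m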